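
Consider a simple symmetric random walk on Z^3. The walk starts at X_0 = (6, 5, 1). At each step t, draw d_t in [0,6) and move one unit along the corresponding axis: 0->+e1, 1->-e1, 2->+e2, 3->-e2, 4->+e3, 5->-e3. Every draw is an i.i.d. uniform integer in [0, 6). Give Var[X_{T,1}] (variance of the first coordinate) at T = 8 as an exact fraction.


8/3

Outcome values over d=0..5: [1, -1, 0, 0, 0, 0]
Σy = 0, Σy² = 2, M = 6
μ = 0/6 = 0,  σ² = 2/6 − (0)² = 1/3
Independent increments: Var[X_8] = 8·σ² = 8·(1/3) = 8/3


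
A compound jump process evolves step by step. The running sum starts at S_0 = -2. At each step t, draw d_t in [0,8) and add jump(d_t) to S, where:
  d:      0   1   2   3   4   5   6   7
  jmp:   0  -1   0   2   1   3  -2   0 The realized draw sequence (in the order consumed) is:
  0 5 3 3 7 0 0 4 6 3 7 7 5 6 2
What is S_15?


t=0: S=-2, d=0, jump=0, S_1=-2
t=1: S=-2, d=5, jump=3, S_2=1
t=2: S=1, d=3, jump=2, S_3=3
t=3: S=3, d=3, jump=2, S_4=5
t=4: S=5, d=7, jump=0, S_5=5
t=5: S=5, d=0, jump=0, S_6=5
t=6: S=5, d=0, jump=0, S_7=5
t=7: S=5, d=4, jump=1, S_8=6
t=8: S=6, d=6, jump=-2, S_9=4
t=9: S=4, d=3, jump=2, S_10=6
t=10: S=6, d=7, jump=0, S_11=6
t=11: S=6, d=7, jump=0, S_12=6
t=12: S=6, d=5, jump=3, S_13=9
t=13: S=9, d=6, jump=-2, S_14=7
t=14: S=7, d=2, jump=0, S_15=7

7


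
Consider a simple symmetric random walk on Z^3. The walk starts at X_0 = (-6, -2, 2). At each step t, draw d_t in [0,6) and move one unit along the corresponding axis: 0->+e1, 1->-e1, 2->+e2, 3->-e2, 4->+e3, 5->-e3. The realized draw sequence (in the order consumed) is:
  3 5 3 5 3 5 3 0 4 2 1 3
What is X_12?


(-6, -6, 0)

t=0: X=(-6, -2, 2), d=3 → -e2, X_1=(-6, -3, 2)
t=1: X=(-6, -3, 2), d=5 → -e3, X_2=(-6, -3, 1)
t=2: X=(-6, -3, 1), d=3 → -e2, X_3=(-6, -4, 1)
t=3: X=(-6, -4, 1), d=5 → -e3, X_4=(-6, -4, 0)
t=4: X=(-6, -4, 0), d=3 → -e2, X_5=(-6, -5, 0)
t=5: X=(-6, -5, 0), d=5 → -e3, X_6=(-6, -5, -1)
t=6: X=(-6, -5, -1), d=3 → -e2, X_7=(-6, -6, -1)
t=7: X=(-6, -6, -1), d=0 → +e1, X_8=(-5, -6, -1)
t=8: X=(-5, -6, -1), d=4 → +e3, X_9=(-5, -6, 0)
t=9: X=(-5, -6, 0), d=2 → +e2, X_10=(-5, -5, 0)
t=10: X=(-5, -5, 0), d=1 → -e1, X_11=(-6, -5, 0)
t=11: X=(-6, -5, 0), d=3 → -e2, X_12=(-6, -6, 0)


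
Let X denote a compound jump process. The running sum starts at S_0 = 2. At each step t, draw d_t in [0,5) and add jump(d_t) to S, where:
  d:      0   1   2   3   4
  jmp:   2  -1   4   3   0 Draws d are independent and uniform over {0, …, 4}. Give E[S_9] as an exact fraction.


82/5

Outcome values over d=0..4: [2, -1, 4, 3, 0]
Σy = 8, Σy² = 30, M = 5
μ = 8/5 = 8/5,  σ² = 30/5 − (8/5)² = 86/25
E[S_9] = 2 + 9·(8/5) = 82/5


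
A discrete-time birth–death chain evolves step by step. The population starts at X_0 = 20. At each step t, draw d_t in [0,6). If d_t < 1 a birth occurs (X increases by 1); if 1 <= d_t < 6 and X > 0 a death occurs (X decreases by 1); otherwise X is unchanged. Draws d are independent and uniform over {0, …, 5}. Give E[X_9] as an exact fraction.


14

X can drop by at most 1 per step and X_0 = 20 > T = 9, so X_t >= 20 − t >= 11 > 0 for every t <= 9: the floor at 0 (the 'and X > 0' condition) never binds. Hence X_9 = X_0 + Σ_{t<9} Y_t with i.i.d. increments Y_t = y(d_t) ∈ {+1, −1, 0}.
Outcome values over d=0..5: [1, -1, -1, -1, -1, -1]
Σy = -4, Σy² = 6, M = 6
μ = -4/6 = -2/3,  σ² = 6/6 − (-2/3)² = 5/9
E[X_9] = 20 + 9·(-2/3) = 14


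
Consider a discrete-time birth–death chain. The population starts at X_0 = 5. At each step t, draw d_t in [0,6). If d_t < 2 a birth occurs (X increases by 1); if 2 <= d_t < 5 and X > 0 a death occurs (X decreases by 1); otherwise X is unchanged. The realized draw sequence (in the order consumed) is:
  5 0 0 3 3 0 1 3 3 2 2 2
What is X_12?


2

t=0: X=5, d=5 → hold, X_1=5
t=1: X=5, d=0 → birth, X_2=6
t=2: X=6, d=0 → birth, X_3=7
t=3: X=7, d=3 → death, X_4=6
t=4: X=6, d=3 → death, X_5=5
t=5: X=5, d=0 → birth, X_6=6
t=6: X=6, d=1 → birth, X_7=7
t=7: X=7, d=3 → death, X_8=6
t=8: X=6, d=3 → death, X_9=5
t=9: X=5, d=2 → death, X_10=4
t=10: X=4, d=2 → death, X_11=3
t=11: X=3, d=2 → death, X_12=2


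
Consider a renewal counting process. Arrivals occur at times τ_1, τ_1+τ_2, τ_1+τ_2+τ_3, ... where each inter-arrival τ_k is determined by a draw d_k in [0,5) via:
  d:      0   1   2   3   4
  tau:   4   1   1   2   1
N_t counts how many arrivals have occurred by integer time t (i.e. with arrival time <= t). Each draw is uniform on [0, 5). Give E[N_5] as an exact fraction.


Inter-arrival values over d=0..4: [4, 1, 1, 2, 1]
Each d has probability 1/5, so the pmf of τ is: f(1) = 3/5, f(2) = 1/5, f(4) = 1/5
Renewal equation for m(n) = E[N_n]: condition on τ_1 = k (if k <= n, one arrival plus a fresh copy on the remaining n−k steps): m(n) = F(n) + Σ_{k<=n} f(k)·m(n−k), where F(n) = P(τ <= n) and m(0) = 0
m(1) = F(1) = 3/5
m(2) = F(2) + f(1)·m(1) = 4/5 + 3/5·3/5 = 29/25
m(3) = F(3) + f(1)·m(2) + f(2)·m(1) = 4/5 + 3/5·29/25 + 1/5·3/5 = 202/125
m(4) = F(4) + f(1)·m(3) + f(2)·m(2) = 1 + 3/5·202/125 + 1/5·29/25 = 1376/625
m(5) = F(5) + f(1)·m(4) + f(2)·m(3) + f(4)·m(1) = 1 + 3/5·1376/625 + 1/5·202/125 + 1/5·3/5 = 8638/3125
E[N_5] = m(5) = 8638/3125

8638/3125


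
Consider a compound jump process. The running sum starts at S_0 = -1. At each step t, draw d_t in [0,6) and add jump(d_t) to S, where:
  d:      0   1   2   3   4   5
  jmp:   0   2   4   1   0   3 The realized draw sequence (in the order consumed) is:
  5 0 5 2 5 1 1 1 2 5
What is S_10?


t=0: S=-1, d=5, jump=3, S_1=2
t=1: S=2, d=0, jump=0, S_2=2
t=2: S=2, d=5, jump=3, S_3=5
t=3: S=5, d=2, jump=4, S_4=9
t=4: S=9, d=5, jump=3, S_5=12
t=5: S=12, d=1, jump=2, S_6=14
t=6: S=14, d=1, jump=2, S_7=16
t=7: S=16, d=1, jump=2, S_8=18
t=8: S=18, d=2, jump=4, S_9=22
t=9: S=22, d=5, jump=3, S_10=25

25


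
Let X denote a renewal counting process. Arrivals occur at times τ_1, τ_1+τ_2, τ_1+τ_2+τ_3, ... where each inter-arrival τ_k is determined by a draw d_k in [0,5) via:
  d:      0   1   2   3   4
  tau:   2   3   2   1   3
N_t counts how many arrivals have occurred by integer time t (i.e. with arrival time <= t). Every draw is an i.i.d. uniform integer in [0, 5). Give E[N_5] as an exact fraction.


Inter-arrival values over d=0..4: [2, 3, 2, 1, 3]
Each d has probability 1/5, so the pmf of τ is: f(1) = 1/5, f(2) = 2/5, f(3) = 2/5
Renewal equation for m(n) = E[N_n]: condition on τ_1 = k (if k <= n, one arrival plus a fresh copy on the remaining n−k steps): m(n) = F(n) + Σ_{k<=n} f(k)·m(n−k), where F(n) = P(τ <= n) and m(0) = 0
m(1) = F(1) = 1/5
m(2) = F(2) + f(1)·m(1) = 3/5 + 1/5·1/5 = 16/25
m(3) = F(3) + f(1)·m(2) + f(2)·m(1) = 1 + 1/5·16/25 + 2/5·1/5 = 151/125
m(4) = F(4) + f(1)·m(3) + f(2)·m(2) + f(3)·m(1) = 1 + 1/5·151/125 + 2/5·16/25 + 2/5·1/5 = 986/625
m(5) = F(5) + f(1)·m(4) + f(2)·m(3) + f(3)·m(2) = 1 + 1/5·986/625 + 2/5·151/125 + 2/5·16/25 = 6421/3125
E[N_5] = m(5) = 6421/3125

6421/3125


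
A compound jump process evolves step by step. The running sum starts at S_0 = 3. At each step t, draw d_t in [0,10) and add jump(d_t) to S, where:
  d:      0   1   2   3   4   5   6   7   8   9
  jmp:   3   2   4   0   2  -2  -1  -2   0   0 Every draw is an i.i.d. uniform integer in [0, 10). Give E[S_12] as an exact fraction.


Outcome values over d=0..9: [3, 2, 4, 0, 2, -2, -1, -2, 0, 0]
Σy = 6, Σy² = 42, M = 10
μ = 6/10 = 3/5,  σ² = 42/10 − (3/5)² = 96/25
E[S_12] = 3 + 12·(3/5) = 51/5

51/5


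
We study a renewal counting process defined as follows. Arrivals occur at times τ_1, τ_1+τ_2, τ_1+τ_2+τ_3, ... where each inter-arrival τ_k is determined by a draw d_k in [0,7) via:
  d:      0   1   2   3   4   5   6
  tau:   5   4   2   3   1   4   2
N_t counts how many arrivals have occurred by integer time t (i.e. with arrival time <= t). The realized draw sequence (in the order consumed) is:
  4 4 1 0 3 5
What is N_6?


3

draw d_1=4: τ_1=1, arrival time A_1=1
draw d_2=4: τ_2=1, arrival time A_2=2
draw d_3=1: τ_3=4, arrival time A_3=6
draw d_4=0: τ_4=5, arrival time A_4=11
draw d_5=3: τ_5=3, arrival time A_5=14
draw d_6=5: τ_6=4, arrival time A_6=18
N_t over t=0..6: 0:0 1:1 2:2 3:2 4:2 5:2 6:3


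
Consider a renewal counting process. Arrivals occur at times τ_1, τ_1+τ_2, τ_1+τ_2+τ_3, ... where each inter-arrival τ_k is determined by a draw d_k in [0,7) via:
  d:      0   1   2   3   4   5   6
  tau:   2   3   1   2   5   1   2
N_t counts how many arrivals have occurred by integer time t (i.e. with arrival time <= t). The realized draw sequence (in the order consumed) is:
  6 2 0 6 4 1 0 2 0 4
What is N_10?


4

draw d_1=6: τ_1=2, arrival time A_1=2
draw d_2=2: τ_2=1, arrival time A_2=3
draw d_3=0: τ_3=2, arrival time A_3=5
draw d_4=6: τ_4=2, arrival time A_4=7
draw d_5=4: τ_5=5, arrival time A_5=12
draw d_6=1: τ_6=3, arrival time A_6=15
draw d_7=0: τ_7=2, arrival time A_7=17
draw d_8=2: τ_8=1, arrival time A_8=18
draw d_9=0: τ_9=2, arrival time A_9=20
draw d_10=4: τ_10=5, arrival time A_10=25
N_t over t=0..10: 0:0 1:0 2:1 3:2 4:2 5:3 6:3 7:4 8:4 9:4 10:4


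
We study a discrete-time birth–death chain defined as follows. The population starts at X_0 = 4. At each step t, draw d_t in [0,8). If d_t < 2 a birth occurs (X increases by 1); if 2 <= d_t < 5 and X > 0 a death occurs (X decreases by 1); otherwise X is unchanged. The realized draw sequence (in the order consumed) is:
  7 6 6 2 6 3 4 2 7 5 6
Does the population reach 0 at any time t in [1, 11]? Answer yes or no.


t=0: X=4, d=7 → hold, X_1=4
t=1: X=4, d=6 → hold, X_2=4
t=2: X=4, d=6 → hold, X_3=4
t=3: X=4, d=2 → death, X_4=3
t=4: X=3, d=6 → hold, X_5=3
t=5: X=3, d=3 → death, X_6=2
t=6: X=2, d=4 → death, X_7=1
t=7: X=1, d=2 → death, X_8=0
t=8: X=0, d=7 → hold, X_9=0
t=9: X=0, d=5 → hold, X_10=0
t=10: X=0, d=6 → hold, X_11=0

yes


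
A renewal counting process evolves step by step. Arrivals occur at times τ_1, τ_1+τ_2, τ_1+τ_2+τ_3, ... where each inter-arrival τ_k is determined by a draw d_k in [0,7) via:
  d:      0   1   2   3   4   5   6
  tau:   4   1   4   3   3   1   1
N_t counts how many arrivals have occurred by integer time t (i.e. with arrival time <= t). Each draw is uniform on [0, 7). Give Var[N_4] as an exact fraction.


Inter-arrival values over d=0..6: [4, 1, 4, 3, 3, 1, 1]
Each d has probability 1/7, so the pmf of τ is: f(1) = 3/7, f(3) = 2/7, f(4) = 2/7
Let p_n(j) = P(N_n = j), with p_0 = [1]. Condition on τ_1: p_n(0) = P(τ > n), and for j >= 1, p_n(j) = Σ_{k<=n} f(k)·p_{n−k}(j−1)
p_1 = [4/7, 3/7]  (j = 0..1)
p_2 = [4/7, 12/49, 9/49]  (j = 0..2)
p_3 = [2/7, 26/49, 36/343, 27/343]  (j = 0..3)
p_4 = [0, 4/7, 120/343, 108/2401, 81/2401]  (j = 0..4)
E[N_4] = Σ j·p_4(j) = 3700/2401;  E[N_4²] = Σ j²·p_4(j) = 1000/343
Var[N_4] = 1000/343 − (3700/2401)² = 3117000/5764801

3117000/5764801


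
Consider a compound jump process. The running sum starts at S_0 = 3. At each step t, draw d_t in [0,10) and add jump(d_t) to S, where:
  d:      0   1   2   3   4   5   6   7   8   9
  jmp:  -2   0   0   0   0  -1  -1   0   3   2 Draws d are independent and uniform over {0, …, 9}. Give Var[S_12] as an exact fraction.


567/25

Outcome values over d=0..9: [-2, 0, 0, 0, 0, -1, -1, 0, 3, 2]
Σy = 1, Σy² = 19, M = 10
μ = 1/10 = 1/10,  σ² = 19/10 − (1/10)² = 189/100
Independent increments: Var[S_12] = 12·σ² = 12·(189/100) = 567/25


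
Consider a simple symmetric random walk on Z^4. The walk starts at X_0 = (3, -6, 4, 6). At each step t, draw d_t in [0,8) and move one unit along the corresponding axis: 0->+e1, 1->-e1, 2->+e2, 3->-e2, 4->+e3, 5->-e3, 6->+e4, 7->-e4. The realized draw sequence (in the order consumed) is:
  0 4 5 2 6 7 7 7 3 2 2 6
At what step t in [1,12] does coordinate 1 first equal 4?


1

t=0: X=(3, -6, 4, 6), d=0 → +e1, X_1=(4, -6, 4, 6)
t=1: X=(4, -6, 4, 6), d=4 → +e3, X_2=(4, -6, 5, 6)
t=2: X=(4, -6, 5, 6), d=5 → -e3, X_3=(4, -6, 4, 6)
t=3: X=(4, -6, 4, 6), d=2 → +e2, X_4=(4, -5, 4, 6)
t=4: X=(4, -5, 4, 6), d=6 → +e4, X_5=(4, -5, 4, 7)
t=5: X=(4, -5, 4, 7), d=7 → -e4, X_6=(4, -5, 4, 6)
t=6: X=(4, -5, 4, 6), d=7 → -e4, X_7=(4, -5, 4, 5)
t=7: X=(4, -5, 4, 5), d=7 → -e4, X_8=(4, -5, 4, 4)
t=8: X=(4, -5, 4, 4), d=3 → -e2, X_9=(4, -6, 4, 4)
t=9: X=(4, -6, 4, 4), d=2 → +e2, X_10=(4, -5, 4, 4)
t=10: X=(4, -5, 4, 4), d=2 → +e2, X_11=(4, -4, 4, 4)
t=11: X=(4, -4, 4, 4), d=6 → +e4, X_12=(4, -4, 4, 5)


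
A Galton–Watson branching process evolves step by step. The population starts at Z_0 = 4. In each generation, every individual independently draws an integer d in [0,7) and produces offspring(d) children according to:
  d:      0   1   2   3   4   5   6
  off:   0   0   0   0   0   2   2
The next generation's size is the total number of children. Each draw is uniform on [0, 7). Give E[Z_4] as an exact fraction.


Outcome values over d=0..6: [0, 0, 0, 0, 0, 2, 2]
Σy = 4, Σy² = 8, M = 7
μ = 4/7 = 4/7,  σ² = 8/7 − (4/7)² = 40/49
E[Z_0] = 4
E[Z_1] = 4/7·E[Z_0] = 16/7
E[Z_2] = 4/7·E[Z_1] = 64/49
E[Z_3] = 4/7·E[Z_2] = 256/343
E[Z_4] = 4/7·E[Z_3] = 1024/2401

1024/2401


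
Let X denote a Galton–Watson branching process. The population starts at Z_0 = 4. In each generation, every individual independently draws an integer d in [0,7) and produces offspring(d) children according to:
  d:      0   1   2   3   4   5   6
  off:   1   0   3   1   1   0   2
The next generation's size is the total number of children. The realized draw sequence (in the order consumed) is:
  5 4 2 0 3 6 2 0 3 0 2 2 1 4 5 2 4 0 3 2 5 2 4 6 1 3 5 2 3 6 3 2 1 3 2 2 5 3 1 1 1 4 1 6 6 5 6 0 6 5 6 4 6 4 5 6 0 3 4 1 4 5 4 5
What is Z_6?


18

gen 0: Z_0=4, draws=[5, 4, 2, 0], offspring=[0, 1, 3, 1], Z_1=5
gen 1: Z_1=5, draws=[3, 6, 2, 0, 3], offspring=[1, 2, 3, 1, 1], Z_2=8
gen 2: Z_2=8, draws=[0, 2, 2, 1, 4, 5, 2, 4], offspring=[1, 3, 3, 0, 1, 0, 3, 1], Z_3=12
gen 3: Z_3=12, draws=[0, 3, 2, 5, 2, 4, 6, 1, 3, 5, 2, 3], offspring=[1, 1, 3, 0, 3, 1, 2, 0, 1, 0, 3, 1], Z_4=16
gen 4: Z_4=16, draws=[6, 3, 2, 1, 3, 2, 2, 5, 3, 1, 1, 1, 4, 1, 6, 6], offspring=[2, 1, 3, 0, 1, 3, 3, 0, 1, 0, 0, 0, 1, 0, 2, 2], Z_5=19
gen 5: Z_5=19, draws=[5, 6, 0, 6, 5, 6, 4, 6, 4, 5, 6, 0, 3, 4, 1, 4, 5, 4, 5], offspring=[0, 2, 1, 2, 0, 2, 1, 2, 1, 0, 2, 1, 1, 1, 0, 1, 0, 1, 0], Z_6=18


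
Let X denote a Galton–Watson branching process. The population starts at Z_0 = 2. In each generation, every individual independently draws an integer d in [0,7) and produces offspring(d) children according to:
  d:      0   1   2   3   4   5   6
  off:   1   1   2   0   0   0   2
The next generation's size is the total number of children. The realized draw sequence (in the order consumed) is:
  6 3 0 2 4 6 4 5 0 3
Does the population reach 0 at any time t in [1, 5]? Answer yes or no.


gen 0: Z_0=2, draws=[6, 3], offspring=[2, 0], Z_1=2
gen 1: Z_1=2, draws=[0, 2], offspring=[1, 2], Z_2=3
gen 2: Z_2=3, draws=[4, 6, 4], offspring=[0, 2, 0], Z_3=2
gen 3: Z_3=2, draws=[5, 0], offspring=[0, 1], Z_4=1
gen 4: Z_4=1, draws=[3], offspring=[0], Z_5=0

yes


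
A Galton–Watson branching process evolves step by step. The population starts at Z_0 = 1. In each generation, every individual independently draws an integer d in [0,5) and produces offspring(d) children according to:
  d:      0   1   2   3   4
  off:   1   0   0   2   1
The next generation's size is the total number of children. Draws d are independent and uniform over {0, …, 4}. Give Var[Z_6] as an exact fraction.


165279744/244140625

Outcome values over d=0..4: [1, 0, 0, 2, 1]
Σy = 4, Σy² = 6, M = 5
μ = 4/5 = 4/5,  σ² = 6/5 − (4/5)² = 14/25
V_0 = 0, E_0 = 1
V_1 = 14/25·E_0 + (4/5)²·V_0 = 14/25;  E_1 = 4/5
V_2 = 14/25·E_1 + (4/5)²·V_1 = 504/625;  E_2 = 16/25
V_3 = 14/25·E_2 + (4/5)²·V_2 = 13664/15625;  E_3 = 64/125
V_4 = 14/25·E_3 + (4/5)²·V_3 = 330624/390625;  E_4 = 256/625
V_5 = 14/25·E_4 + (4/5)²·V_4 = 7529984/9765625;  E_5 = 1024/3125
V_6 = 14/25·E_5 + (4/5)²·V_5 = 165279744/244140625;  E_6 = 4096/15625


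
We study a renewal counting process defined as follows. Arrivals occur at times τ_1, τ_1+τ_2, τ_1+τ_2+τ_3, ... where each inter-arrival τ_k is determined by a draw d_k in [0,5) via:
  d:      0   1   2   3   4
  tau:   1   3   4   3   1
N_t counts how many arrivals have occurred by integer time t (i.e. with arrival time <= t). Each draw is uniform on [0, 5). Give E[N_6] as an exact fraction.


Inter-arrival values over d=0..4: [1, 3, 4, 3, 1]
Each d has probability 1/5, so the pmf of τ is: f(1) = 2/5, f(3) = 2/5, f(4) = 1/5
Renewal equation for m(n) = E[N_n]: condition on τ_1 = k (if k <= n, one arrival plus a fresh copy on the remaining n−k steps): m(n) = F(n) + Σ_{k<=n} f(k)·m(n−k), where F(n) = P(τ <= n) and m(0) = 0
m(1) = F(1) = 2/5
m(2) = F(2) + f(1)·m(1) = 2/5 + 2/5·2/5 = 14/25
m(3) = F(3) + f(1)·m(2) = 4/5 + 2/5·14/25 = 128/125
m(4) = F(4) + f(1)·m(3) + f(3)·m(1) = 1 + 2/5·128/125 + 2/5·2/5 = 981/625
m(5) = F(5) + f(1)·m(4) + f(3)·m(2) + f(4)·m(1) = 1 + 2/5·981/625 + 2/5·14/25 + 1/5·2/5 = 6037/3125
m(6) = F(6) + f(1)·m(5) + f(3)·m(3) + f(4)·m(2) = 1 + 2/5·6037/3125 + 2/5·128/125 + 1/5·14/25 = 35849/15625
E[N_6] = m(6) = 35849/15625

35849/15625


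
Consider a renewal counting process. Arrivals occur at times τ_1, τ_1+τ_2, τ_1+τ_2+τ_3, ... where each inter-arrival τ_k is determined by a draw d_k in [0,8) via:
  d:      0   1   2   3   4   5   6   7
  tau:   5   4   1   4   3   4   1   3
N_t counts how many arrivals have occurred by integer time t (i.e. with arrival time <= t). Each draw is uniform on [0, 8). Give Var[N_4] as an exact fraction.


Inter-arrival values over d=0..7: [5, 4, 1, 4, 3, 4, 1, 3]
Each d has probability 1/8, so the pmf of τ is: f(1) = 1/4, f(3) = 1/4, f(4) = 3/8, f(5) = 1/8
Let p_n(j) = P(N_n = j), with p_0 = [1]. Condition on τ_1: p_n(0) = P(τ > n), and for j >= 1, p_n(j) = Σ_{k<=n} f(k)·p_{n−k}(j−1)
p_1 = [3/4, 1/4]  (j = 0..1)
p_2 = [3/4, 3/16, 1/16]  (j = 0..2)
p_3 = [1/2, 7/16, 3/64, 1/64]  (j = 0..3)
p_4 = [1/8, 11/16, 11/64, 3/256, 1/256]  (j = 0..4)
E[N_4] = Σ j·p_4(j) = 277/256;  E[N_4²] = Σ j²·p_4(j) = 395/256
Var[N_4] = 395/256 − (277/256)² = 24391/65536

24391/65536


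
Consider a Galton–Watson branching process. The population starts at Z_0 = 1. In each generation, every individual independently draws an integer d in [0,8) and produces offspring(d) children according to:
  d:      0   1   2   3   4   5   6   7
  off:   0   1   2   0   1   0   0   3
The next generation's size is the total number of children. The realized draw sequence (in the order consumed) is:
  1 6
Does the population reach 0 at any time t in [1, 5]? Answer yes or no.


yes

gen 0: Z_0=1, draws=[1], offspring=[1], Z_1=1
gen 1: Z_1=1, draws=[6], offspring=[0], Z_2=0
gen 2: Z_2=0, draws=[], offspring=[], Z_3=0
gen 3: Z_3=0, draws=[], offspring=[], Z_4=0
gen 4: Z_4=0, draws=[], offspring=[], Z_5=0


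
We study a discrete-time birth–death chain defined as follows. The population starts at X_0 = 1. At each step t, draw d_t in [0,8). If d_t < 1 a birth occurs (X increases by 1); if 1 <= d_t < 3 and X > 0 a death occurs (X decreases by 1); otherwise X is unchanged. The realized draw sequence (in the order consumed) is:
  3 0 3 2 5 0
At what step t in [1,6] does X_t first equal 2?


t=0: X=1, d=3 → hold, X_1=1
t=1: X=1, d=0 → birth, X_2=2
t=2: X=2, d=3 → hold, X_3=2
t=3: X=2, d=2 → death, X_4=1
t=4: X=1, d=5 → hold, X_5=1
t=5: X=1, d=0 → birth, X_6=2

2


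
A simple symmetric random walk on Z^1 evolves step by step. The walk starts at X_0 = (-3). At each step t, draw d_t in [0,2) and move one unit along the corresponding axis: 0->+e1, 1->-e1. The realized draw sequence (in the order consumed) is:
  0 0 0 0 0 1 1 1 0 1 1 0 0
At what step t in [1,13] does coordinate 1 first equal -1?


2

t=0: X=(-3), d=0 → +e1, X_1=(-2)
t=1: X=(-2), d=0 → +e1, X_2=(-1)
t=2: X=(-1), d=0 → +e1, X_3=(0)
t=3: X=(0), d=0 → +e1, X_4=(1)
t=4: X=(1), d=0 → +e1, X_5=(2)
t=5: X=(2), d=1 → -e1, X_6=(1)
t=6: X=(1), d=1 → -e1, X_7=(0)
t=7: X=(0), d=1 → -e1, X_8=(-1)
t=8: X=(-1), d=0 → +e1, X_9=(0)
t=9: X=(0), d=1 → -e1, X_10=(-1)
t=10: X=(-1), d=1 → -e1, X_11=(-2)
t=11: X=(-2), d=0 → +e1, X_12=(-1)
t=12: X=(-1), d=0 → +e1, X_13=(0)


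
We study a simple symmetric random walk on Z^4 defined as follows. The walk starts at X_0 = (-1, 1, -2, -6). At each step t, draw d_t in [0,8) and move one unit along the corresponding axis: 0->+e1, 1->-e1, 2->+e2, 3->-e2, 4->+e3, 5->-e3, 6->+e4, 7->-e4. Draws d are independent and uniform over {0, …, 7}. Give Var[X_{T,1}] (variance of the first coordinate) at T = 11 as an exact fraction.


Outcome values over d=0..7: [1, -1, 0, 0, 0, 0, 0, 0]
Σy = 0, Σy² = 2, M = 8
μ = 0/8 = 0,  σ² = 2/8 − (0)² = 1/4
Independent increments: Var[X_11] = 11·σ² = 11·(1/4) = 11/4

11/4


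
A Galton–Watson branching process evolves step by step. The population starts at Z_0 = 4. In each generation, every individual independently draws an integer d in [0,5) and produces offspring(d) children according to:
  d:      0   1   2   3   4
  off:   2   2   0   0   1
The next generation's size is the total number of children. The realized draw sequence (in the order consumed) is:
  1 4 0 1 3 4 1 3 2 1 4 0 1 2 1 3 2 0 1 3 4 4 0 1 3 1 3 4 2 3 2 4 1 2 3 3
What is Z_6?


3

gen 0: Z_0=4, draws=[1, 4, 0, 1], offspring=[2, 1, 2, 2], Z_1=7
gen 1: Z_1=7, draws=[3, 4, 1, 3, 2, 1, 4], offspring=[0, 1, 2, 0, 0, 2, 1], Z_2=6
gen 2: Z_2=6, draws=[0, 1, 2, 1, 3, 2], offspring=[2, 2, 0, 2, 0, 0], Z_3=6
gen 3: Z_3=6, draws=[0, 1, 3, 4, 4, 0], offspring=[2, 2, 0, 1, 1, 2], Z_4=8
gen 4: Z_4=8, draws=[1, 3, 1, 3, 4, 2, 3, 2], offspring=[2, 0, 2, 0, 1, 0, 0, 0], Z_5=5
gen 5: Z_5=5, draws=[4, 1, 2, 3, 3], offspring=[1, 2, 0, 0, 0], Z_6=3


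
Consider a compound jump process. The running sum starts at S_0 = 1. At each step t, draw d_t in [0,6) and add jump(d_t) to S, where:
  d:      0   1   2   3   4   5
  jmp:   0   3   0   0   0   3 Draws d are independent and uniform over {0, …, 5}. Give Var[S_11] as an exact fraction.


22

Outcome values over d=0..5: [0, 3, 0, 0, 0, 3]
Σy = 6, Σy² = 18, M = 6
μ = 6/6 = 1,  σ² = 18/6 − (1)² = 2
Independent increments: Var[S_11] = 11·σ² = 11·(2) = 22


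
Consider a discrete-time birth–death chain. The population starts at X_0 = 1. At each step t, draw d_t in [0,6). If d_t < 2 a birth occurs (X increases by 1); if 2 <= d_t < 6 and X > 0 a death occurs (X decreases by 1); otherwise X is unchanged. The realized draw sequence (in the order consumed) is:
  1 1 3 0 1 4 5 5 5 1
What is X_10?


t=0: X=1, d=1 → birth, X_1=2
t=1: X=2, d=1 → birth, X_2=3
t=2: X=3, d=3 → death, X_3=2
t=3: X=2, d=0 → birth, X_4=3
t=4: X=3, d=1 → birth, X_5=4
t=5: X=4, d=4 → death, X_6=3
t=6: X=3, d=5 → death, X_7=2
t=7: X=2, d=5 → death, X_8=1
t=8: X=1, d=5 → death, X_9=0
t=9: X=0, d=1 → birth, X_10=1

1


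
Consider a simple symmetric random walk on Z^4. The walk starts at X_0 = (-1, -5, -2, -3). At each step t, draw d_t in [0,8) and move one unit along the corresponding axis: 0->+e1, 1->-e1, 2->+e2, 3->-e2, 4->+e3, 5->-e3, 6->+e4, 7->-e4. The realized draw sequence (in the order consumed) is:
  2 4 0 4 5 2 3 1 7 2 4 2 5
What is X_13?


t=0: X=(-1, -5, -2, -3), d=2 → +e2, X_1=(-1, -4, -2, -3)
t=1: X=(-1, -4, -2, -3), d=4 → +e3, X_2=(-1, -4, -1, -3)
t=2: X=(-1, -4, -1, -3), d=0 → +e1, X_3=(0, -4, -1, -3)
t=3: X=(0, -4, -1, -3), d=4 → +e3, X_4=(0, -4, 0, -3)
t=4: X=(0, -4, 0, -3), d=5 → -e3, X_5=(0, -4, -1, -3)
t=5: X=(0, -4, -1, -3), d=2 → +e2, X_6=(0, -3, -1, -3)
t=6: X=(0, -3, -1, -3), d=3 → -e2, X_7=(0, -4, -1, -3)
t=7: X=(0, -4, -1, -3), d=1 → -e1, X_8=(-1, -4, -1, -3)
t=8: X=(-1, -4, -1, -3), d=7 → -e4, X_9=(-1, -4, -1, -4)
t=9: X=(-1, -4, -1, -4), d=2 → +e2, X_10=(-1, -3, -1, -4)
t=10: X=(-1, -3, -1, -4), d=4 → +e3, X_11=(-1, -3, 0, -4)
t=11: X=(-1, -3, 0, -4), d=2 → +e2, X_12=(-1, -2, 0, -4)
t=12: X=(-1, -2, 0, -4), d=5 → -e3, X_13=(-1, -2, -1, -4)

(-1, -2, -1, -4)


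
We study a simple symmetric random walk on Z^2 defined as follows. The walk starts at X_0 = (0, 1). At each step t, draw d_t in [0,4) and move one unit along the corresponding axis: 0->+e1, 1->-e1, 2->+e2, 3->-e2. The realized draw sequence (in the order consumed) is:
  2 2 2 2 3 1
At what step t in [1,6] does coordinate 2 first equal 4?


t=0: X=(0, 1), d=2 → +e2, X_1=(0, 2)
t=1: X=(0, 2), d=2 → +e2, X_2=(0, 3)
t=2: X=(0, 3), d=2 → +e2, X_3=(0, 4)
t=3: X=(0, 4), d=2 → +e2, X_4=(0, 5)
t=4: X=(0, 5), d=3 → -e2, X_5=(0, 4)
t=5: X=(0, 4), d=1 → -e1, X_6=(-1, 4)

3


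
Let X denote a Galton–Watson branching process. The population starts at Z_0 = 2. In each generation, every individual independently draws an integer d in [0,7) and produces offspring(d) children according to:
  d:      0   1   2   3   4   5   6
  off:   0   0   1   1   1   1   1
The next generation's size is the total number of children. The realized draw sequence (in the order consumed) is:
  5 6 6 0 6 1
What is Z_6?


gen 0: Z_0=2, draws=[5, 6], offspring=[1, 1], Z_1=2
gen 1: Z_1=2, draws=[6, 0], offspring=[1, 0], Z_2=1
gen 2: Z_2=1, draws=[6], offspring=[1], Z_3=1
gen 3: Z_3=1, draws=[1], offspring=[0], Z_4=0
gen 4: Z_4=0, draws=[], offspring=[], Z_5=0
gen 5: Z_5=0, draws=[], offspring=[], Z_6=0

0


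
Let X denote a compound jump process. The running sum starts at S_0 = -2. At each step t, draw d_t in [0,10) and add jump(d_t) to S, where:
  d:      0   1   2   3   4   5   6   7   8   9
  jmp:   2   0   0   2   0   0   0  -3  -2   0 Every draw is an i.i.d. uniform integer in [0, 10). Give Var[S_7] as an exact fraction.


1463/100

Outcome values over d=0..9: [2, 0, 0, 2, 0, 0, 0, -3, -2, 0]
Σy = -1, Σy² = 21, M = 10
μ = -1/10 = -1/10,  σ² = 21/10 − (-1/10)² = 209/100
Independent increments: Var[S_7] = 7·σ² = 7·(209/100) = 1463/100


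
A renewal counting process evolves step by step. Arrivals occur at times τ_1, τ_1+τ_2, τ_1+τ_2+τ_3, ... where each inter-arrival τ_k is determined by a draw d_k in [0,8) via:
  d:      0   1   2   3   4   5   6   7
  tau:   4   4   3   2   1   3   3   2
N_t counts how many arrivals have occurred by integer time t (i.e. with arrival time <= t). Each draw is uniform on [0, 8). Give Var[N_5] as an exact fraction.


Inter-arrival values over d=0..7: [4, 4, 3, 2, 1, 3, 3, 2]
Each d has probability 1/8, so the pmf of τ is: f(1) = 1/8, f(2) = 1/4, f(3) = 3/8, f(4) = 1/4
Let p_n(j) = P(N_n = j), with p_0 = [1]. Condition on τ_1: p_n(0) = P(τ > n), and for j >= 1, p_n(j) = Σ_{k<=n} f(k)·p_{n−k}(j−1)
p_1 = [7/8, 1/8]  (j = 0..1)
p_2 = [5/8, 23/64, 1/64]  (j = 0..2)
p_3 = [1/4, 43/64, 39/512, 1/512]  (j = 0..3)
p_4 = [0, 49/64, 113/512, 55/4096, 1/4096]  (j = 0..4)
p_5 = [0, 33/64, 55/128, 215/4096, 71/32768, 1/32768]  (j = 0..5)
E[N_5] = Σ j·p_5(j) = 50505/32768;  E[N_5²] = Σ j²·p_5(j) = 89857/32768
Var[N_5] = 89857/32768 − (50505/32768)² = 393679151/1073741824

393679151/1073741824


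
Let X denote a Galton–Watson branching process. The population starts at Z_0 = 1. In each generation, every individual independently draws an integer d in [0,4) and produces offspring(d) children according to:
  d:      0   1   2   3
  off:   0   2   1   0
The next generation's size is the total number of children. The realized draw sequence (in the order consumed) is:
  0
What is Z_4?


gen 0: Z_0=1, draws=[0], offspring=[0], Z_1=0
gen 1: Z_1=0, draws=[], offspring=[], Z_2=0
gen 2: Z_2=0, draws=[], offspring=[], Z_3=0
gen 3: Z_3=0, draws=[], offspring=[], Z_4=0

0


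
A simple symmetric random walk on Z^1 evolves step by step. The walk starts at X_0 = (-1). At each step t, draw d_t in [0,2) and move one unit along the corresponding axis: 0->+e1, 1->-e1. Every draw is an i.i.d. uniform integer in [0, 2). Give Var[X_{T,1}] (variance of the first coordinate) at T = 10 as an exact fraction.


Outcome values over d=0..1: [1, -1]
Σy = 0, Σy² = 2, M = 2
μ = 0/2 = 0,  σ² = 2/2 − (0)² = 1
Independent increments: Var[X_10] = 10·σ² = 10·(1) = 10

10


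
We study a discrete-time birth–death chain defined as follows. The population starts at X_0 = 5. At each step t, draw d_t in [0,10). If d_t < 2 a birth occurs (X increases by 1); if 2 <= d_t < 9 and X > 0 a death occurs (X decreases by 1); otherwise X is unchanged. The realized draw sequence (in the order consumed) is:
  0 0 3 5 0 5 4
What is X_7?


t=0: X=5, d=0 → birth, X_1=6
t=1: X=6, d=0 → birth, X_2=7
t=2: X=7, d=3 → death, X_3=6
t=3: X=6, d=5 → death, X_4=5
t=4: X=5, d=0 → birth, X_5=6
t=5: X=6, d=5 → death, X_6=5
t=6: X=5, d=4 → death, X_7=4

4


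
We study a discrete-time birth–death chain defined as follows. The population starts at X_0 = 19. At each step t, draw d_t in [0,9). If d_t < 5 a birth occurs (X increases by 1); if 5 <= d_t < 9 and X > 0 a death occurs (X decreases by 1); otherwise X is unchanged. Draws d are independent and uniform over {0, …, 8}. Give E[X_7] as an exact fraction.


178/9

X can drop by at most 1 per step and X_0 = 19 > T = 7, so X_t >= 19 − t >= 12 > 0 for every t <= 7: the floor at 0 (the 'and X > 0' condition) never binds. Hence X_7 = X_0 + Σ_{t<7} Y_t with i.i.d. increments Y_t = y(d_t) ∈ {+1, −1, 0}.
Outcome values over d=0..8: [1, 1, 1, 1, 1, -1, -1, -1, -1]
Σy = 1, Σy² = 9, M = 9
μ = 1/9 = 1/9,  σ² = 9/9 − (1/9)² = 80/81
E[X_7] = 19 + 7·(1/9) = 178/9


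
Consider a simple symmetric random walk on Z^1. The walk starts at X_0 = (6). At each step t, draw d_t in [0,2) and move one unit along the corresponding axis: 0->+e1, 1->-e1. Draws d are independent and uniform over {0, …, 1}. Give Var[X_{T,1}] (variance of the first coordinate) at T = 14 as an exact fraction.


14

Outcome values over d=0..1: [1, -1]
Σy = 0, Σy² = 2, M = 2
μ = 0/2 = 0,  σ² = 2/2 − (0)² = 1
Independent increments: Var[X_14] = 14·σ² = 14·(1) = 14


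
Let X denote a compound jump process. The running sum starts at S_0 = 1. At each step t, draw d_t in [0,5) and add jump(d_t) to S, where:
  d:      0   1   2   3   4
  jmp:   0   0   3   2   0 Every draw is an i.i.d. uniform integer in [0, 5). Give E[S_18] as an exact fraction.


Outcome values over d=0..4: [0, 0, 3, 2, 0]
Σy = 5, Σy² = 13, M = 5
μ = 5/5 = 1,  σ² = 13/5 − (1)² = 8/5
E[S_18] = 1 + 18·(1) = 19

19


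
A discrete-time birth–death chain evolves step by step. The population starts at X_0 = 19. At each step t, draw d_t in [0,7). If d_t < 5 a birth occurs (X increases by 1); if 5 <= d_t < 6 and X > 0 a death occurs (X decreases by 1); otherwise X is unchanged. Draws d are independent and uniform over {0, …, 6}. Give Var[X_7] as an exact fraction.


X can drop by at most 1 per step and X_0 = 19 > T = 7, so X_t >= 19 − t >= 12 > 0 for every t <= 7: the floor at 0 (the 'and X > 0' condition) never binds. Hence X_7 = X_0 + Σ_{t<7} Y_t with i.i.d. increments Y_t = y(d_t) ∈ {+1, −1, 0}.
Outcome values over d=0..6: [1, 1, 1, 1, 1, -1, 0]
Σy = 4, Σy² = 6, M = 7
μ = 4/7 = 4/7,  σ² = 6/7 − (4/7)² = 26/49
Independent increments: Var[X_7] = 7·σ² = 7·(26/49) = 26/7

26/7


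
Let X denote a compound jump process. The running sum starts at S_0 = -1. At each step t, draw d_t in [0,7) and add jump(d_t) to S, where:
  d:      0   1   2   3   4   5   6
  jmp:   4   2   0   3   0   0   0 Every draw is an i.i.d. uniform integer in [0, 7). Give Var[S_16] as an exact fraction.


1952/49

Outcome values over d=0..6: [4, 2, 0, 3, 0, 0, 0]
Σy = 9, Σy² = 29, M = 7
μ = 9/7 = 9/7,  σ² = 29/7 − (9/7)² = 122/49
Independent increments: Var[S_16] = 16·σ² = 16·(122/49) = 1952/49


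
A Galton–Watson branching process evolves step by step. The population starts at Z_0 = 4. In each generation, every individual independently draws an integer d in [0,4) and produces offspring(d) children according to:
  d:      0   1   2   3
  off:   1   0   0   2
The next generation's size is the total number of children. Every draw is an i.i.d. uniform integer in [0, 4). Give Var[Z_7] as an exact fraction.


113845743/67108864

Outcome values over d=0..3: [1, 0, 0, 2]
Σy = 3, Σy² = 5, M = 4
μ = 3/4 = 3/4,  σ² = 5/4 − (3/4)² = 11/16
V_0 = 0, E_0 = 4
V_1 = 11/16·E_0 + (3/4)²·V_0 = 11/4;  E_1 = 3
V_2 = 11/16·E_1 + (3/4)²·V_1 = 231/64;  E_2 = 9/4
V_3 = 11/16·E_2 + (3/4)²·V_2 = 3663/1024;  E_3 = 27/16
V_4 = 11/16·E_3 + (3/4)²·V_3 = 51975/16384;  E_4 = 81/64
V_5 = 11/16·E_4 + (3/4)²·V_4 = 695871/262144;  E_5 = 243/256
V_6 = 11/16·E_5 + (3/4)²·V_5 = 8999991/4194304;  E_6 = 729/1024
V_7 = 11/16·E_6 + (3/4)²·V_6 = 113845743/67108864;  E_7 = 2187/4096


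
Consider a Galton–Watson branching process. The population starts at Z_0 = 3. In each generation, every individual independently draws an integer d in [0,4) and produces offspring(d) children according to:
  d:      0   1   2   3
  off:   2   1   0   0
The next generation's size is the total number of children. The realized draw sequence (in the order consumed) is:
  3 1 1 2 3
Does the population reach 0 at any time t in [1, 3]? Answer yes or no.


yes

gen 0: Z_0=3, draws=[3, 1, 1], offspring=[0, 1, 1], Z_1=2
gen 1: Z_1=2, draws=[2, 3], offspring=[0, 0], Z_2=0
gen 2: Z_2=0, draws=[], offspring=[], Z_3=0


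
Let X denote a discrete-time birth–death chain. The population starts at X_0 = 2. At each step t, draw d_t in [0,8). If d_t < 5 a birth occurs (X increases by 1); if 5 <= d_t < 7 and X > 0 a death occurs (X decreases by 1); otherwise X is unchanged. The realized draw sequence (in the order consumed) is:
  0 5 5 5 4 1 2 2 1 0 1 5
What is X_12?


6

t=0: X=2, d=0 → birth, X_1=3
t=1: X=3, d=5 → death, X_2=2
t=2: X=2, d=5 → death, X_3=1
t=3: X=1, d=5 → death, X_4=0
t=4: X=0, d=4 → birth, X_5=1
t=5: X=1, d=1 → birth, X_6=2
t=6: X=2, d=2 → birth, X_7=3
t=7: X=3, d=2 → birth, X_8=4
t=8: X=4, d=1 → birth, X_9=5
t=9: X=5, d=0 → birth, X_10=6
t=10: X=6, d=1 → birth, X_11=7
t=11: X=7, d=5 → death, X_12=6


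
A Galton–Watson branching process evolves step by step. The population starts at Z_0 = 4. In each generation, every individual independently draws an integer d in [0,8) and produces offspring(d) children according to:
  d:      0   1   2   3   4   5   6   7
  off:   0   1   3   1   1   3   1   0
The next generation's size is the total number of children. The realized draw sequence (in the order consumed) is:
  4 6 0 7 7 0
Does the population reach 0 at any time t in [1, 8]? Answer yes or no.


yes

gen 0: Z_0=4, draws=[4, 6, 0, 7], offspring=[1, 1, 0, 0], Z_1=2
gen 1: Z_1=2, draws=[7, 0], offspring=[0, 0], Z_2=0
gen 2: Z_2=0, draws=[], offspring=[], Z_3=0
gen 3: Z_3=0, draws=[], offspring=[], Z_4=0
gen 4: Z_4=0, draws=[], offspring=[], Z_5=0
gen 5: Z_5=0, draws=[], offspring=[], Z_6=0
gen 6: Z_6=0, draws=[], offspring=[], Z_7=0
gen 7: Z_7=0, draws=[], offspring=[], Z_8=0


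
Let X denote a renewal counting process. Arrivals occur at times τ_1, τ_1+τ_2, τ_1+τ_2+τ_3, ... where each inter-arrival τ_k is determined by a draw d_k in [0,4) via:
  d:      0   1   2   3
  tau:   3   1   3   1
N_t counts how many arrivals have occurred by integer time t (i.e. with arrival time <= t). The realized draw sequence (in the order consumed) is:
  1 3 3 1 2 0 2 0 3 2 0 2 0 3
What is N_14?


7

draw d_1=1: τ_1=1, arrival time A_1=1
draw d_2=3: τ_2=1, arrival time A_2=2
draw d_3=3: τ_3=1, arrival time A_3=3
draw d_4=1: τ_4=1, arrival time A_4=4
draw d_5=2: τ_5=3, arrival time A_5=7
draw d_6=0: τ_6=3, arrival time A_6=10
draw d_7=2: τ_7=3, arrival time A_7=13
draw d_8=0: τ_8=3, arrival time A_8=16
draw d_9=3: τ_9=1, arrival time A_9=17
draw d_10=2: τ_10=3, arrival time A_10=20
draw d_11=0: τ_11=3, arrival time A_11=23
draw d_12=2: τ_12=3, arrival time A_12=26
draw d_13=0: τ_13=3, arrival time A_13=29
draw d_14=3: τ_14=1, arrival time A_14=30
N_t over t=0..14: 0:0 1:1 2:2 3:3 4:4 5:4 6:4 7:5 8:5 9:5 10:6 11:6 12:6 13:7 14:7


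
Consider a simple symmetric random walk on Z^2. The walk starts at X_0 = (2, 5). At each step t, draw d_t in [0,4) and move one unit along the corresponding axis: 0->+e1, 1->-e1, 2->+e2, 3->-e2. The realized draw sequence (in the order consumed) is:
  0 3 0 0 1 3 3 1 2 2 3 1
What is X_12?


(2, 3)

t=0: X=(2, 5), d=0 → +e1, X_1=(3, 5)
t=1: X=(3, 5), d=3 → -e2, X_2=(3, 4)
t=2: X=(3, 4), d=0 → +e1, X_3=(4, 4)
t=3: X=(4, 4), d=0 → +e1, X_4=(5, 4)
t=4: X=(5, 4), d=1 → -e1, X_5=(4, 4)
t=5: X=(4, 4), d=3 → -e2, X_6=(4, 3)
t=6: X=(4, 3), d=3 → -e2, X_7=(4, 2)
t=7: X=(4, 2), d=1 → -e1, X_8=(3, 2)
t=8: X=(3, 2), d=2 → +e2, X_9=(3, 3)
t=9: X=(3, 3), d=2 → +e2, X_10=(3, 4)
t=10: X=(3, 4), d=3 → -e2, X_11=(3, 3)
t=11: X=(3, 3), d=1 → -e1, X_12=(2, 3)


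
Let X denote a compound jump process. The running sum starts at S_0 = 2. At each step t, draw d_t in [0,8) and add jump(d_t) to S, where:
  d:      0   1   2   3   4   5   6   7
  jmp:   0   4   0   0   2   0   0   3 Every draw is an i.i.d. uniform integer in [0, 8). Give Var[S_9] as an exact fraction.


Outcome values over d=0..7: [0, 4, 0, 0, 2, 0, 0, 3]
Σy = 9, Σy² = 29, M = 8
μ = 9/8 = 9/8,  σ² = 29/8 − (9/8)² = 151/64
Independent increments: Var[S_9] = 9·σ² = 9·(151/64) = 1359/64

1359/64


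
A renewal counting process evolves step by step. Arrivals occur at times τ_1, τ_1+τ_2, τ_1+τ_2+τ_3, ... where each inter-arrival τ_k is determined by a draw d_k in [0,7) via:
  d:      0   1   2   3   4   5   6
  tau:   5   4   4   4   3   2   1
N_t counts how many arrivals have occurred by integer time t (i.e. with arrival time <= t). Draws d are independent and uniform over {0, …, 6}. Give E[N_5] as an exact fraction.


22135/16807

Inter-arrival values over d=0..6: [5, 4, 4, 4, 3, 2, 1]
Each d has probability 1/7, so the pmf of τ is: f(1) = 1/7, f(2) = 1/7, f(3) = 1/7, f(4) = 3/7, f(5) = 1/7
Renewal equation for m(n) = E[N_n]: condition on τ_1 = k (if k <= n, one arrival plus a fresh copy on the remaining n−k steps): m(n) = F(n) + Σ_{k<=n} f(k)·m(n−k), where F(n) = P(τ <= n) and m(0) = 0
m(1) = F(1) = 1/7
m(2) = F(2) + f(1)·m(1) = 2/7 + 1/7·1/7 = 15/49
m(3) = F(3) + f(1)·m(2) + f(2)·m(1) = 3/7 + 1/7·15/49 + 1/7·1/7 = 169/343
m(4) = F(4) + f(1)·m(3) + f(2)·m(2) + f(3)·m(1) = 6/7 + 1/7·169/343 + 1/7·15/49 + 1/7·1/7 = 2381/2401
m(5) = F(5) + f(1)·m(4) + f(2)·m(3) + f(3)·m(2) + f(4)·m(1) = 1 + 1/7·2381/2401 + 1/7·169/343 + 1/7·15/49 + 3/7·1/7 = 22135/16807
E[N_5] = m(5) = 22135/16807


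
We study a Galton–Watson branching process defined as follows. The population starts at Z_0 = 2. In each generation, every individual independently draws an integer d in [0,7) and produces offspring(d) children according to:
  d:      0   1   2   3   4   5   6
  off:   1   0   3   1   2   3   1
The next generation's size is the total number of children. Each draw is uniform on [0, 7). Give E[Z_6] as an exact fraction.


3543122/117649

Outcome values over d=0..6: [1, 0, 3, 1, 2, 3, 1]
Σy = 11, Σy² = 25, M = 7
μ = 11/7 = 11/7,  σ² = 25/7 − (11/7)² = 54/49
E[Z_0] = 2
E[Z_1] = 11/7·E[Z_0] = 22/7
E[Z_2] = 11/7·E[Z_1] = 242/49
E[Z_3] = 11/7·E[Z_2] = 2662/343
E[Z_4] = 11/7·E[Z_3] = 29282/2401
E[Z_5] = 11/7·E[Z_4] = 322102/16807
E[Z_6] = 11/7·E[Z_5] = 3543122/117649


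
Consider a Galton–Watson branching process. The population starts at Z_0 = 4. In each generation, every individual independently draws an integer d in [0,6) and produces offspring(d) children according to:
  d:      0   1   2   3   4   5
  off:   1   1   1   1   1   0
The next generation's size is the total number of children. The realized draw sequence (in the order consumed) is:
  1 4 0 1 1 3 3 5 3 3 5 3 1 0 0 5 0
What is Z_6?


1

gen 0: Z_0=4, draws=[1, 4, 0, 1], offspring=[1, 1, 1, 1], Z_1=4
gen 1: Z_1=4, draws=[1, 3, 3, 5], offspring=[1, 1, 1, 0], Z_2=3
gen 2: Z_2=3, draws=[3, 3, 5], offspring=[1, 1, 0], Z_3=2
gen 3: Z_3=2, draws=[3, 1], offspring=[1, 1], Z_4=2
gen 4: Z_4=2, draws=[0, 0], offspring=[1, 1], Z_5=2
gen 5: Z_5=2, draws=[5, 0], offspring=[0, 1], Z_6=1
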